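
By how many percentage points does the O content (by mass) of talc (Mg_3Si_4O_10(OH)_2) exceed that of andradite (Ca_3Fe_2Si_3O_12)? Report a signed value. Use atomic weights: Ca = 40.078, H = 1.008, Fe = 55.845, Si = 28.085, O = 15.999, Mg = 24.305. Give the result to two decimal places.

First mineral: 191.988 g O in 379.259 g formula = 50.62 wt% O.
Second mineral: 191.988 g O in 508.167 g formula = 37.78 wt% O.
50.62% − 37.78% gives a difference of 12.84 percentage points.

12.84 percentage points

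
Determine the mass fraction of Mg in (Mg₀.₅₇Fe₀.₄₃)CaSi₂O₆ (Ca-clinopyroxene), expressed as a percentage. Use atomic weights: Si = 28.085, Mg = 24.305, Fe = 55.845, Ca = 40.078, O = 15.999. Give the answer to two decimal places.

Molar mass of (Mg₀.₅₇Fe₀.₄₃)CaSi₂O₆: 0.57×24.305 + 0.43×55.845 + 1×40.078 + 2×28.085 + 6×15.999 = 230.109 g/mol.
Mass of Mg per formula unit: 0.57 × 24.305 = 13.854 g.
Weight fraction Mg = 13.854 / 230.109 = 0.0602.

6.02 wt%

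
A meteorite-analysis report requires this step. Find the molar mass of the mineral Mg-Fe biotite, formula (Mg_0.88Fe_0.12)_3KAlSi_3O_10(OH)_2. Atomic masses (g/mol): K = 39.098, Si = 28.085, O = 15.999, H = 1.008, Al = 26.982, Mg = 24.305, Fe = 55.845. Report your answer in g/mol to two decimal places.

428.61 g/mol

The formula mass is the sum 2.64*24.305 + 0.36*55.845 + 1*39.098 + 1*26.982 + 3*28.085 + 12*15.999 + 2*1.008.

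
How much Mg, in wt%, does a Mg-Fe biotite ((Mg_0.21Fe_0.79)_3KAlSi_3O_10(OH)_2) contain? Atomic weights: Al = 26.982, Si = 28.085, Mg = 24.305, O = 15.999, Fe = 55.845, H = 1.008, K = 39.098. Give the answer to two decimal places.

Molar mass of (Mg_0.21Fe_0.79)_3KAlSi_3O_10(OH)_2: 0.63·24.305 + 2.37·55.845 + 1·39.098 + 1·26.982 + 3·28.085 + 12·15.999 + 2·1.008 = 492.004 g/mol.
Mass of Mg per formula unit: 0.63 × 24.305 = 15.312 g.
Weight fraction Mg = 15.312 / 492.004 = 0.0311.

3.11 wt%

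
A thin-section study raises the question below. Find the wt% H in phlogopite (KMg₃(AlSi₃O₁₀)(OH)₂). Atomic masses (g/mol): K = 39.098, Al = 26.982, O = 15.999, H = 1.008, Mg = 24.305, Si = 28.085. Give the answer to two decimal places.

0.48 wt%

Formula mass = 1×39.098 + 3×24.305 + 1×26.982 + 3×28.085 + 12×15.999 + 2×1.008 = 417.254 g/mol, of which 2.016 g is H.
So H makes up 2.016/417.254 = 0.0048 of the mass, i.e. 0.48%.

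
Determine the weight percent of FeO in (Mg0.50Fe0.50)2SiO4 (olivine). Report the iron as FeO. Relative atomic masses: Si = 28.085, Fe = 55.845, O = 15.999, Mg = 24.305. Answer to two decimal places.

41.71 wt%

Formula mass = 172.231 g/mol.
1 Fe → 1.0000 mol FeO per formula unit; M(FeO) = 71.844, so FeO mass = 71.844 g.
71.844/172.231 × 100 = 41.71 wt%.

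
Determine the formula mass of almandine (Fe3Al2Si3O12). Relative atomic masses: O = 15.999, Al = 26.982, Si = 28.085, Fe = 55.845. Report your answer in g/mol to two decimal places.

Fe: 3 × 55.845 = 167.5350
Al: 2 × 26.982 = 53.9640
Si: 3 × 28.085 = 84.2550
O: 12 × 15.999 = 191.9880
Summing the contributions gives the formula mass.

497.74 g/mol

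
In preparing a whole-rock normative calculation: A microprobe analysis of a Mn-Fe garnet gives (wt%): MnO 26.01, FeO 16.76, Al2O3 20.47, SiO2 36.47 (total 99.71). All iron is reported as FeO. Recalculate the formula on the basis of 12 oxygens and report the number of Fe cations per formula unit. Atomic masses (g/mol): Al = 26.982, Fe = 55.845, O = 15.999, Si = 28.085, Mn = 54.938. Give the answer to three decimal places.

MnO: 26.01/70.937 = 0.36666 mol → 0.36666 mol Mn, 0.36666 mol O.
FeO: 16.76/71.844 = 0.23328 mol → 0.23328 mol Fe, 0.23328 mol O.
Al2O3: 20.47/101.961 = 0.20076 mol → 0.40152 mol Al, 0.60228 mol O.
SiO2: 36.47/60.083 = 0.60699 mol → 0.60699 mol Si, 1.21398 mol O.
Total oxygen = 2.41620 mol. Normalization factor = 12/2.41620 = 4.96648.
Fe per 12 O = 0.23328 × 4.96648 = 1.159.

1.159 Fe apfu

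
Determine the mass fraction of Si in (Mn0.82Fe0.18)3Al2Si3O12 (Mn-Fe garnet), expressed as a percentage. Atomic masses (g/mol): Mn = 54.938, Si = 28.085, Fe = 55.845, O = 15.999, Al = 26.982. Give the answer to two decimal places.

17.00 mass %

Formula mass = 2.46×54.938 + 0.54×55.845 + 2×26.982 + 3×28.085 + 12×15.999 = 495.511 g/mol, of which 84.255 g is Si.
So Si makes up 84.255/495.511 = 0.1700 of the mass, i.e. 17.00%.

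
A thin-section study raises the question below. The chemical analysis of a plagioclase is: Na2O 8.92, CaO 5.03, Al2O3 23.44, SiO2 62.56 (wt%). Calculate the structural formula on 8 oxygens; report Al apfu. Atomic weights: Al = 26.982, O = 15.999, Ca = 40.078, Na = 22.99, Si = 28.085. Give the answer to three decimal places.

Na2O: 8.92/61.979 = 0.14392 mol → 0.28784 mol Na, 0.14392 mol O.
CaO: 5.03/56.077 = 0.08970 mol → 0.08970 mol Ca, 0.08970 mol O.
Al2O3: 23.44/101.961 = 0.22989 mol → 0.45978 mol Al, 0.68967 mol O.
SiO2: 62.56/60.083 = 1.04123 mol → 1.04123 mol Si, 2.08246 mol O.
Total oxygen = 3.00575 mol. Normalization factor = 8/3.00575 = 2.66157.
Al per 8 O = 0.45978 × 2.66157 = 1.224.

1.224 Al apfu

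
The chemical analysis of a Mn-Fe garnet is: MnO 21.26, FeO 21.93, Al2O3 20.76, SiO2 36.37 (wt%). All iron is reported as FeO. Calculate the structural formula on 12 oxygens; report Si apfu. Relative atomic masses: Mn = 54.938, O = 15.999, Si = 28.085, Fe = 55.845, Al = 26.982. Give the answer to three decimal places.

MnO (M=70.937): mol = 0.29970; Mn = 0.29970, O = 0.29970.
FeO (M=71.844): mol = 0.30524; Fe = 0.30524, O = 0.30524.
Al2O3 (M=101.961): mol = 0.20361; Al = 0.40722, O = 0.61083.
SiO2 (M=60.083): mol = 0.60533; Si = 0.60533, O = 1.21066.
ΣO = 2.42643; factor = 12/ΣO = 4.94554.
Si apfu = 0.60533 × 4.94554 = 2.994.

2.994 Si apfu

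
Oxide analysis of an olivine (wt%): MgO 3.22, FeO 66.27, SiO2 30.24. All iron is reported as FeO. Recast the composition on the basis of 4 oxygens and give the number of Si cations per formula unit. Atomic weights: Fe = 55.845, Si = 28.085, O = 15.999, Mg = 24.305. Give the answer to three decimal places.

3.22 wt% MgO ÷ 40.304 g/mol = 0.07989 mol, giving 0.07989 Mg and 0.07989 O.
66.27 wt% FeO ÷ 71.844 g/mol = 0.92242 mol, giving 0.92242 Fe and 0.92242 O.
30.24 wt% SiO2 ÷ 60.083 g/mol = 0.50330 mol, giving 0.50330 Si and 1.00660 O.
Oxygen sums to 2.00891; scaling by 4/2.00891 = 1.99113 puts the formula on 4 O.
Si: 0.50330 × 1.99113 = 1.002 atoms per formula unit.

1.002 Si apfu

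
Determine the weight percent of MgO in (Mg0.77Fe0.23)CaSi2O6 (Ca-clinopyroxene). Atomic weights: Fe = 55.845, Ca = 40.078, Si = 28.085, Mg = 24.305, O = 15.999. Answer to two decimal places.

Formula mass = 223.801 g/mol.
0.77 Mg → 0.7700 mol MgO per formula unit; M(MgO) = 40.304, so MgO mass = 31.034 g.
31.034/223.801 × 100 = 13.87 wt%.

13.87 wt%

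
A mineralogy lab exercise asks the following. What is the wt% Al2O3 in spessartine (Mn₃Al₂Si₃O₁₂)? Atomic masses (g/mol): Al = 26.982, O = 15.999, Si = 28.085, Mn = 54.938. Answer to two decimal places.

Molar mass of Mn₃Al₂Si₃O₁₂ = 3*54.938 + 2*26.982 + 3*28.085 + 12*15.999 = 495.021 g/mol.
Each formula unit contains 2 Al, equivalent to 2/2 = 1.0000 mol Al2O3.
M(Al2O3) = 2×26.982 + 3×15.999 = 101.961 g/mol.
Mass of Al2O3 per formula unit = 1.0000 × 101.961 = 101.961 g.
Al2O3 wt% = 101.961 / 495.021 × 100 = 20.60%.

20.60 wt%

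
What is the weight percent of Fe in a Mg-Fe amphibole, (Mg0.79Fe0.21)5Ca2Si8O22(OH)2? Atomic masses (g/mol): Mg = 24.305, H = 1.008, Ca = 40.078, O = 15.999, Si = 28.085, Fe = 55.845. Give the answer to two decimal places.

Molar mass of (Mg0.79Fe0.21)5Ca2Si8O22(OH)2: 3.95*24.305 + 1.05*55.845 + 2*40.078 + 8*28.085 + 24*15.999 + 2*1.008 = 845.470 g/mol.
Mass of Fe per formula unit: 1.05 × 55.845 = 58.637 g.
Weight fraction Fe = 58.637 / 845.470 = 0.0694.

6.94 wt%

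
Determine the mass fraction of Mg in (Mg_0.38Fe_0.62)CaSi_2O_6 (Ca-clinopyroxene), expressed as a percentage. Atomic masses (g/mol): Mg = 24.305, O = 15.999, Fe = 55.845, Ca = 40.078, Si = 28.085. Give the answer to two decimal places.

3.91 mass %

Formula mass = 0.38·24.305 + 0.62·55.845 + 1·40.078 + 2·28.085 + 6·15.999 = 236.102 g/mol, of which 9.236 g is Mg.
So Mg makes up 9.236/236.102 = 0.0391 of the mass, i.e. 3.91%.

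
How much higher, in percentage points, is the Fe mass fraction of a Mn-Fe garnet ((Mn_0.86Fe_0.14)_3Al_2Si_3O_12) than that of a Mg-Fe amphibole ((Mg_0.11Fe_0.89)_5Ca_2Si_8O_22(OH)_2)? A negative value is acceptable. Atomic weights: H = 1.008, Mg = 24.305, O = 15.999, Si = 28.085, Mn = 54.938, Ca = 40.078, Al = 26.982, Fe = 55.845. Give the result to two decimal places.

-21.35 percentage points

First mineral: 23.455 g Fe in 495.402 g formula = 4.73 wt% Fe.
Second mineral: 248.510 g Fe in 952.706 g formula = 26.08 wt% Fe.
4.73% − 26.08% gives a difference of -21.35 percentage points.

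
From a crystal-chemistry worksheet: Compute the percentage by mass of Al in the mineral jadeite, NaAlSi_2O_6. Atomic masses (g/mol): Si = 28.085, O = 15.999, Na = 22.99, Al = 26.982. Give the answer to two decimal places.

13.35 weight percent

Formula mass = 1·22.99 + 1·26.982 + 2·28.085 + 6·15.999 = 202.136 g/mol, of which 26.982 g is Al.
So Al makes up 26.982/202.136 = 0.1335 of the mass, i.e. 13.35%.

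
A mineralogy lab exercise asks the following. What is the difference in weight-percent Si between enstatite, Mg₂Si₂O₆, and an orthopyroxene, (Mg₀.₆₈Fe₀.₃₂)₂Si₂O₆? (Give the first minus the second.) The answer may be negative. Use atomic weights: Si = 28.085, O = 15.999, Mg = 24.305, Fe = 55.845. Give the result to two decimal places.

M(Mg₂Si₂O₆) = 200.774 g/mol, so wt% Si = 56.170/200.774 × 100 = 27.98%.
M((Mg₀.₆₈Fe₀.₃₂)₂Si₂O₆) = 220.960 g/mol, so wt% Si = 56.170/220.960 × 100 = 25.42%.
27.98 − 25.42 = 2.56 pp.

2.56 percentage points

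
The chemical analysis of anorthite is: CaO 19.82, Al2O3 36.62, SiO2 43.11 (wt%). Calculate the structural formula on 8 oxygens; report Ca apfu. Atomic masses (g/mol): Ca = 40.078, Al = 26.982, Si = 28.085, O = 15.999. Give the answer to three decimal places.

CaO: 19.82/56.077 = 0.35344 mol → 0.35344 mol Ca, 0.35344 mol O.
Al2O3: 36.62/101.961 = 0.35916 mol → 0.71832 mol Al, 1.07748 mol O.
SiO2: 43.11/60.083 = 0.71751 mol → 0.71751 mol Si, 1.43502 mol O.
Total oxygen = 2.86594 mol. Normalization factor = 8/2.86594 = 2.79141.
Ca per 8 O = 0.35344 × 2.79141 = 0.987.

0.987 Ca apfu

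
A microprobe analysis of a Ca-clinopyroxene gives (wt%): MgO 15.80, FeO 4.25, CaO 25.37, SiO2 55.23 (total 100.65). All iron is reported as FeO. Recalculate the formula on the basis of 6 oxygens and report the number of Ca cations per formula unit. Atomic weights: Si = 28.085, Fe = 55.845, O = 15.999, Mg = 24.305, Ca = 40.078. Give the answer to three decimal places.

0.990 Ca apfu

MgO (M=40.304): mol = 0.39202; Mg = 0.39202, O = 0.39202.
FeO (M=71.844): mol = 0.05916; Fe = 0.05916, O = 0.05916.
CaO (M=56.077): mol = 0.45241; Ca = 0.45241, O = 0.45241.
SiO2 (M=60.083): mol = 0.91923; Si = 0.91923, O = 1.83846.
ΣO = 2.74205; factor = 6/ΣO = 2.18814.
Ca apfu = 0.45241 × 2.18814 = 0.990.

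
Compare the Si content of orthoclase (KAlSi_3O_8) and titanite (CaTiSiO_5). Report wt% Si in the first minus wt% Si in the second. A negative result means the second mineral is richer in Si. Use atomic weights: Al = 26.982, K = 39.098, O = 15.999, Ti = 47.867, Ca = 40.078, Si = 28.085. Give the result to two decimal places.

15.94 percentage points

M(KAlSi_3O_8) = 278.327 g/mol, so wt% Si = 84.255/278.327 × 100 = 30.27%.
M(CaTiSiO_5) = 196.025 g/mol, so wt% Si = 28.085/196.025 × 100 = 14.33%.
30.27 − 14.33 = 15.94 pp.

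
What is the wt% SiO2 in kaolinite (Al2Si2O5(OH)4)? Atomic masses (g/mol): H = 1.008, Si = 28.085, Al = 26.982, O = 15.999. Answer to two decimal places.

46.55 wt%

Formula mass = 258.157 g/mol.
2 Si → 2.0000 mol SiO2 per formula unit; M(SiO2) = 60.083, so SiO2 mass = 120.166 g.
120.166/258.157 × 100 = 46.55 wt%.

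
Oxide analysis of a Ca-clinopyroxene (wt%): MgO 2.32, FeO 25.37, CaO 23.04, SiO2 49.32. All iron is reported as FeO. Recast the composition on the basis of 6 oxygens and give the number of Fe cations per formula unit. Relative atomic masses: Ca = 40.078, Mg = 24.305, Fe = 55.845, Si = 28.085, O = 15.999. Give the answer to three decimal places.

2.32 wt% MgO ÷ 40.304 g/mol = 0.05756 mol, giving 0.05756 Mg and 0.05756 O.
25.37 wt% FeO ÷ 71.844 g/mol = 0.35313 mol, giving 0.35313 Fe and 0.35313 O.
23.04 wt% CaO ÷ 56.077 g/mol = 0.41086 mol, giving 0.41086 Ca and 0.41086 O.
49.32 wt% SiO2 ÷ 60.083 g/mol = 0.82086 mol, giving 0.82086 Si and 1.64172 O.
Oxygen sums to 2.46327; scaling by 6/2.46327 = 2.43579 puts the formula on 6 O.
Fe: 0.35313 × 2.43579 = 0.860 atoms per formula unit.

0.860 Fe apfu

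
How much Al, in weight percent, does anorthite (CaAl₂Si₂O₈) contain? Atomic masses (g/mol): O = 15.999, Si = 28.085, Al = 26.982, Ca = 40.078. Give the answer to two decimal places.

Formula mass = 1×40.078 + 2×26.982 + 2×28.085 + 8×15.999 = 278.204 g/mol, of which 53.964 g is Al.
So Al makes up 53.964/278.204 = 0.1940 of the mass, i.e. 19.40%.

19.40 weight percent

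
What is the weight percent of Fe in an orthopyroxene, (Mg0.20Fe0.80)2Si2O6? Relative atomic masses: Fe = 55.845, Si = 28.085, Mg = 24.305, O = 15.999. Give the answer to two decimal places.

Formula mass = 0.40*24.305 + 1.60*55.845 + 2*28.085 + 6*15.999 = 251.238 g/mol, of which 89.352 g is Fe.
So Fe makes up 89.352/251.238 = 0.3556 of the mass, i.e. 35.56%.

35.56 wt%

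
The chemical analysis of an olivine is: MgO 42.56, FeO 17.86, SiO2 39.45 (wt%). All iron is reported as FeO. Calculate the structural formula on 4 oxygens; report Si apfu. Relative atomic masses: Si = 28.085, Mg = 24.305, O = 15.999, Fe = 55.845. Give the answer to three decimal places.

1.003 Si apfu

MgO (M=40.304): mol = 1.05597; Mg = 1.05597, O = 1.05597.
FeO (M=71.844): mol = 0.24859; Fe = 0.24859, O = 0.24859.
SiO2 (M=60.083): mol = 0.65659; Si = 0.65659, O = 1.31318.
ΣO = 2.61774; factor = 4/ΣO = 1.52804.
Si apfu = 0.65659 × 1.52804 = 1.003.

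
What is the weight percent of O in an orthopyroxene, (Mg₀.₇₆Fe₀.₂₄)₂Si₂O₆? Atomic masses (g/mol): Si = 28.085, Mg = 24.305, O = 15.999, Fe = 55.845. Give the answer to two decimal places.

44.46 mass %

M((Mg₀.₇₆Fe₀.₂₄)₂Si₂O₆) = 215.913 g/mol.
O contributes 6 × 15.999 = 95.994 g per mole.
95.994/215.913 = 0.4446 → 44.46%.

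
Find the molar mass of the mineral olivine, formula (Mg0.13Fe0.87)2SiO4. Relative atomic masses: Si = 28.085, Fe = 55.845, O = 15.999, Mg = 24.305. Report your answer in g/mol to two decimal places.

M = 0.26×24.305 + 1.74×55.845 + 1×28.085 + 4×15.999

195.57 g/mol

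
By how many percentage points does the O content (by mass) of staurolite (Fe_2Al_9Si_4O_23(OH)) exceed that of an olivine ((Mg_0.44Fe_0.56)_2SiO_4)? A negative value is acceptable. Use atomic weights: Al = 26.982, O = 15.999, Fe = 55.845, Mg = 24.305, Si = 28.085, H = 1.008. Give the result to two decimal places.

O in Fe_2Al_9Si_4O_23(OH): molar mass 851.852 g/mol; 24×15.999 = 383.976 g → 45.08 wt%.
O in (Mg_0.44Fe_0.56)_2SiO_4: molar mass 176.016 g/mol; 4×15.999 = 63.996 g → 36.36 wt%.
Difference = 45.08 − 36.36 = 8.72 percentage points.

8.72 percentage points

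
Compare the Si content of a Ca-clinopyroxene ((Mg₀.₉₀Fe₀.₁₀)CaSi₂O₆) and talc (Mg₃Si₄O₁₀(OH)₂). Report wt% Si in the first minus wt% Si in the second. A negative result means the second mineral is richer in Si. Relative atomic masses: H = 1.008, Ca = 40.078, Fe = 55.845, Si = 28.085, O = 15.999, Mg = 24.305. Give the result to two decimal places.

Si in (Mg₀.₉₀Fe₀.₁₀)CaSi₂O₆: molar mass 219.701 g/mol; 2×28.085 = 56.170 g → 25.57 wt%.
Si in Mg₃Si₄O₁₀(OH)₂: molar mass 379.259 g/mol; 4×28.085 = 112.340 g → 29.62 wt%.
Difference = 25.57 − 29.62 = -4.05 percentage points.

-4.05 percentage points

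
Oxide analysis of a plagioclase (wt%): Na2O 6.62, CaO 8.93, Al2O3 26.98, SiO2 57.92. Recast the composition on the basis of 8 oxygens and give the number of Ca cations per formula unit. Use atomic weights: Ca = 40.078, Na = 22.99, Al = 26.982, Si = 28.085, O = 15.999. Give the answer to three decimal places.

0.426 Ca apfu

6.62 wt% Na2O ÷ 61.979 g/mol = 0.10681 mol, giving 0.21362 Na and 0.10681 O.
8.93 wt% CaO ÷ 56.077 g/mol = 0.15925 mol, giving 0.15925 Ca and 0.15925 O.
26.98 wt% Al2O3 ÷ 101.961 g/mol = 0.26461 mol, giving 0.52922 Al and 0.79383 O.
57.92 wt% SiO2 ÷ 60.083 g/mol = 0.96400 mol, giving 0.96400 Si and 1.92800 O.
Oxygen sums to 2.98789; scaling by 8/2.98789 = 2.67747 puts the formula on 8 O.
Ca: 0.15925 × 2.67747 = 0.426 atoms per formula unit.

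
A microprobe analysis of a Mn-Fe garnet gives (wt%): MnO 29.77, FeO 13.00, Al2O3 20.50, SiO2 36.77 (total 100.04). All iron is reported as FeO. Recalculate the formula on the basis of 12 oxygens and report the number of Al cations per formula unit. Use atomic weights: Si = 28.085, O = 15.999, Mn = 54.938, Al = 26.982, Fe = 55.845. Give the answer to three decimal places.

1.988 Al apfu

MnO: 29.77/70.937 = 0.41967 mol → 0.41967 mol Mn, 0.41967 mol O.
FeO: 13.00/71.844 = 0.18095 mol → 0.18095 mol Fe, 0.18095 mol O.
Al2O3: 20.50/101.961 = 0.20106 mol → 0.40212 mol Al, 0.60318 mol O.
SiO2: 36.77/60.083 = 0.61199 mol → 0.61199 mol Si, 1.22398 mol O.
Total oxygen = 2.42778 mol. Normalization factor = 12/2.42778 = 4.94279.
Al per 12 O = 0.40212 × 4.94279 = 1.988.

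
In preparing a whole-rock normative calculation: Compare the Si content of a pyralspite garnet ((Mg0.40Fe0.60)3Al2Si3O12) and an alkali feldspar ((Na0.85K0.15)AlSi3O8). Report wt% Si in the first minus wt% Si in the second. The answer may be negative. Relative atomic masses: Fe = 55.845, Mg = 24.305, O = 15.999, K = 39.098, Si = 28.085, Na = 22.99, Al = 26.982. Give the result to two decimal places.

First mineral: 84.255 g Si in 459.894 g formula = 18.32 wt% Si.
Second mineral: 84.255 g Si in 264.635 g formula = 31.84 wt% Si.
18.32% − 31.84% gives a difference of -13.52 percentage points.

-13.52 percentage points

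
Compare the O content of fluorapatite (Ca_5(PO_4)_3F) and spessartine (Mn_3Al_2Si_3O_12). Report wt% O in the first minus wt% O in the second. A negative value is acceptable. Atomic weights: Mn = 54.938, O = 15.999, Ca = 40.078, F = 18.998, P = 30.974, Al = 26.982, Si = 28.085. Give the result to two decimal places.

First mineral: 191.988 g O in 504.298 g formula = 38.07 wt% O.
Second mineral: 191.988 g O in 495.021 g formula = 38.78 wt% O.
38.07% − 38.78% gives a difference of -0.71 percentage points.

-0.71 percentage points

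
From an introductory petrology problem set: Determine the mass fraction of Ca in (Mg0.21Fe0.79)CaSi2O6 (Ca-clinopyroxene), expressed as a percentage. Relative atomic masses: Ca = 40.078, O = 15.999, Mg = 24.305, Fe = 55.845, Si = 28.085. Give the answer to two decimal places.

Molar mass of (Mg0.21Fe0.79)CaSi2O6: 0.21·24.305 + 0.79·55.845 + 1·40.078 + 2·28.085 + 6·15.999 = 241.464 g/mol.
Mass of Ca per formula unit: 1 × 40.078 = 40.078 g.
Weight fraction Ca = 40.078 / 241.464 = 0.1660.

16.60 mass %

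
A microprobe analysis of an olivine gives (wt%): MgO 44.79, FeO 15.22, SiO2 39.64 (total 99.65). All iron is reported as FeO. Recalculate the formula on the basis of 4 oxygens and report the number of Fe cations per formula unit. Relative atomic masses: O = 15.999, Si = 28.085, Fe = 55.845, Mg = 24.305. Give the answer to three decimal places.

0.321 Fe apfu

MgO (M=40.304): mol = 1.11130; Mg = 1.11130, O = 1.11130.
FeO (M=71.844): mol = 0.21185; Fe = 0.21185, O = 0.21185.
SiO2 (M=60.083): mol = 0.65975; Si = 0.65975, O = 1.31950.
ΣO = 2.64265; factor = 4/ΣO = 1.51363.
Fe apfu = 0.21185 × 1.51363 = 0.321.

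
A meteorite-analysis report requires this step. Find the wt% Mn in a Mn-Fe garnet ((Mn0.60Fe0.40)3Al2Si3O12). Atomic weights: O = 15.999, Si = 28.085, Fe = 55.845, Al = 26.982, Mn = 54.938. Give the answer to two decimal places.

19.93 mass %

M((Mn0.60Fe0.40)3Al2Si3O12) = 496.109 g/mol.
Mn contributes 1.80 × 54.938 = 98.888 g per mole.
98.888/496.109 = 0.1993 → 19.93%.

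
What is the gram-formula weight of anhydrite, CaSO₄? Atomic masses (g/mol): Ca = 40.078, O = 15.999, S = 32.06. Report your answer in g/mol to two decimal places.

136.13 g/mol

The formula mass is the sum 1(40.078) + 1(32.06) + 4(15.999).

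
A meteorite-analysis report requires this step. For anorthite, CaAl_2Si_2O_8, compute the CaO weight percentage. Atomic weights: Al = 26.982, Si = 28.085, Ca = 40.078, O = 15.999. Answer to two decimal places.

M(CaAl_2Si_2O_8) = 278.204 g/mol; M(CaO) = 56.077 g/mol.
Moles CaO per formula unit = 1 Ca ÷ 1 = 1.0000.
CaO fraction = (1.0000 × 56.077) / 278.204 = 56.077/278.204 = 0.2016.

20.16 wt%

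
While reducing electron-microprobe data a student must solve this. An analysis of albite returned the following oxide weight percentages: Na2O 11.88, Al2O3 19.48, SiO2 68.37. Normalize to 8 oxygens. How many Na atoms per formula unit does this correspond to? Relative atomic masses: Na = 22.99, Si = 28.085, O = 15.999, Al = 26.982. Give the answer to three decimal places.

1.009 Na apfu

Na2O (M=61.979): mol = 0.19168; Na = 0.38336, O = 0.19168.
Al2O3 (M=101.961): mol = 0.19105; Al = 0.38210, O = 0.57315.
SiO2 (M=60.083): mol = 1.13793; Si = 1.13793, O = 2.27586.
ΣO = 3.04069; factor = 8/ΣO = 2.63098.
Na apfu = 0.38336 × 2.63098 = 1.009.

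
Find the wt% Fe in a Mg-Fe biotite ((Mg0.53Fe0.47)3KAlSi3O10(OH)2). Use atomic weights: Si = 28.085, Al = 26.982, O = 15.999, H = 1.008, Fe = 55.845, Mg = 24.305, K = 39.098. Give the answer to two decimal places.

17.05 weight percent

Formula mass = 1.59*24.305 + 1.41*55.845 + 1*39.098 + 1*26.982 + 3*28.085 + 12*15.999 + 2*1.008 = 461.725 g/mol, of which 78.741 g is Fe.
So Fe makes up 78.741/461.725 = 0.1705 of the mass, i.e. 17.05%.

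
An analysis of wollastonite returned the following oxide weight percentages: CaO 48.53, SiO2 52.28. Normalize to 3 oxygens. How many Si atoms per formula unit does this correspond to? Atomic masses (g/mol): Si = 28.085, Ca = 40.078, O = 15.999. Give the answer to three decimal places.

CaO: 48.53/56.077 = 0.86542 mol → 0.86542 mol Ca, 0.86542 mol O.
SiO2: 52.28/60.083 = 0.87013 mol → 0.87013 mol Si, 1.74026 mol O.
Total oxygen = 2.60568 mol. Normalization factor = 3/2.60568 = 1.15133.
Si per 3 O = 0.87013 × 1.15133 = 1.002.

1.002 Si apfu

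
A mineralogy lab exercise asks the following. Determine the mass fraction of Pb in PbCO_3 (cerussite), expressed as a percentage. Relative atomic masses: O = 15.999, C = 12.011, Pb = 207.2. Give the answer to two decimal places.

Molar mass of PbCO_3: 1·207.2 + 1·12.011 + 3·15.999 = 267.208 g/mol.
Mass of Pb per formula unit: 1 × 207.2 = 207.200 g.
Weight fraction Pb = 207.200 / 267.208 = 0.7754.

77.54 wt%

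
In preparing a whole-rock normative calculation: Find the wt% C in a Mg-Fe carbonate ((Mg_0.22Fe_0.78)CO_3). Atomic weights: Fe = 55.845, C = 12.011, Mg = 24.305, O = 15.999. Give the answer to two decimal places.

Formula mass = 0.22×24.305 + 0.78×55.845 + 1×12.011 + 3×15.999 = 108.914 g/mol, of which 12.011 g is C.
So C makes up 12.011/108.914 = 0.1103 of the mass, i.e. 11.03%.

11.03 wt%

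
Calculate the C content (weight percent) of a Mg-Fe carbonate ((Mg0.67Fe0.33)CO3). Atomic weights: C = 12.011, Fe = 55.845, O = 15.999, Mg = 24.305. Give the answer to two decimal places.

12.68 weight percent

Formula mass = 0.67*24.305 + 0.33*55.845 + 1*12.011 + 3*15.999 = 94.721 g/mol, of which 12.011 g is C.
So C makes up 12.011/94.721 = 0.1268 of the mass, i.e. 12.68%.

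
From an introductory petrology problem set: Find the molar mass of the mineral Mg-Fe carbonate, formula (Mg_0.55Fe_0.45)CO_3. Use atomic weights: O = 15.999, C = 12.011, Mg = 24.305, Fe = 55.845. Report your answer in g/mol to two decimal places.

The formula mass is the sum 0.55*24.305 + 0.45*55.845 + 1*12.011 + 3*15.999.

98.51 g/mol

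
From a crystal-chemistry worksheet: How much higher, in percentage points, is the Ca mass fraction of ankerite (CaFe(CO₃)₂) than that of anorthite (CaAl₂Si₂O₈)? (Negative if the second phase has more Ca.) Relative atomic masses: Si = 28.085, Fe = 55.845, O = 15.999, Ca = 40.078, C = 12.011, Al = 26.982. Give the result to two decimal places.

First mineral: 40.078 g Ca in 215.939 g formula = 18.56 wt% Ca.
Second mineral: 40.078 g Ca in 278.204 g formula = 14.41 wt% Ca.
18.56% − 14.41% gives a difference of 4.15 percentage points.

4.15 percentage points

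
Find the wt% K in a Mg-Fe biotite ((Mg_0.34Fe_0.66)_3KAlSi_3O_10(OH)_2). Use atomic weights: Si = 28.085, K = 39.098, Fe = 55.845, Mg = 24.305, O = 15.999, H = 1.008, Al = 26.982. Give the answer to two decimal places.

Formula mass = 1.02*24.305 + 1.98*55.845 + 1*39.098 + 1*26.982 + 3*28.085 + 12*15.999 + 2*1.008 = 479.703 g/mol, of which 39.098 g is K.
So K makes up 39.098/479.703 = 0.0815 of the mass, i.e. 8.15%.

8.15 wt%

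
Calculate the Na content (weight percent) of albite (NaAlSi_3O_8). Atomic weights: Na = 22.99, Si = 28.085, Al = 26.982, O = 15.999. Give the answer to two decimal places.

8.77 weight percent

M(NaAlSi_3O_8) = 262.219 g/mol.
Na contributes 1 × 22.99 = 22.990 g per mole.
22.990/262.219 = 0.0877 → 8.77%.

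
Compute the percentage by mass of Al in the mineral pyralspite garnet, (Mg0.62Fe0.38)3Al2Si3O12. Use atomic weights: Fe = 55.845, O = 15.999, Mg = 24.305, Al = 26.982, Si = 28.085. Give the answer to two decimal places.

12.29 mass %

Molar mass of (Mg0.62Fe0.38)3Al2Si3O12: 1.86*24.305 + 1.14*55.845 + 2*26.982 + 3*28.085 + 12*15.999 = 439.078 g/mol.
Mass of Al per formula unit: 2 × 26.982 = 53.964 g.
Weight fraction Al = 53.964 / 439.078 = 0.1229.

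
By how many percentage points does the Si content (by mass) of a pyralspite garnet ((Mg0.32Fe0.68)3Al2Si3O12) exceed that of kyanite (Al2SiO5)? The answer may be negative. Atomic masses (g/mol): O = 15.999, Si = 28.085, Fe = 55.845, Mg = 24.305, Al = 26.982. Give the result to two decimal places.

M((Mg0.32Fe0.68)3Al2Si3O12) = 467.464 g/mol, so wt% Si = 84.255/467.464 × 100 = 18.02%.
M(Al2SiO5) = 162.044 g/mol, so wt% Si = 28.085/162.044 × 100 = 17.33%.
18.02 − 17.33 = 0.69 pp.

0.69 percentage points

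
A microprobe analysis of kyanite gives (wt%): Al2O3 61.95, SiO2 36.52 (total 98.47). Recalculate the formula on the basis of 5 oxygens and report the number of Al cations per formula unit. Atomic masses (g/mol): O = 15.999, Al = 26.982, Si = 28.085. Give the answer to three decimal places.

2.000 Al apfu

Al2O3 (M=101.961): mol = 0.60759; Al = 1.21518, O = 1.82277.
SiO2 (M=60.083): mol = 0.60783; Si = 0.60783, O = 1.21566.
ΣO = 3.03843; factor = 5/ΣO = 1.64559.
Al apfu = 1.21518 × 1.64559 = 2.000.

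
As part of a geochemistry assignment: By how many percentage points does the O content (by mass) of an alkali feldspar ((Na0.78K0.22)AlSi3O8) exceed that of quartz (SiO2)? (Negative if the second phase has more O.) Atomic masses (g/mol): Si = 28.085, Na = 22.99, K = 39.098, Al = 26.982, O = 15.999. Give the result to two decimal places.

-5.10 percentage points

M((Na0.78K0.22)AlSi3O8) = 265.763 g/mol, so wt% O = 127.992/265.763 × 100 = 48.16%.
M(SiO2) = 60.083 g/mol, so wt% O = 31.998/60.083 × 100 = 53.26%.
48.16 − 53.26 = -5.10 pp.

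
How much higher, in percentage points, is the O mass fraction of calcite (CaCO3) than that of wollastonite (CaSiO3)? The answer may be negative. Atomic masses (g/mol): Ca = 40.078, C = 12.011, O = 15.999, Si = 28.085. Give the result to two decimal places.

6.64 percentage points

O in CaCO3: molar mass 100.086 g/mol; 3×15.999 = 47.997 g → 47.96 wt%.
O in CaSiO3: molar mass 116.160 g/mol; 3×15.999 = 47.997 g → 41.32 wt%.
Difference = 47.96 − 41.32 = 6.64 percentage points.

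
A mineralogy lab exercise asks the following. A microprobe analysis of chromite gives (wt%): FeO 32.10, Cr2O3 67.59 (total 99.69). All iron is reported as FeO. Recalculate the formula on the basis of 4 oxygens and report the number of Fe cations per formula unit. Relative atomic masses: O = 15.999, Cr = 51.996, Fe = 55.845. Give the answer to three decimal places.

1.004 Fe apfu

FeO: 32.10/71.844 = 0.44680 mol → 0.44680 mol Fe, 0.44680 mol O.
Cr2O3: 67.59/151.989 = 0.44470 mol → 0.88940 mol Cr, 1.33410 mol O.
Total oxygen = 1.78090 mol. Normalization factor = 4/1.78090 = 2.24606.
Fe per 4 O = 0.44680 × 2.24606 = 1.004.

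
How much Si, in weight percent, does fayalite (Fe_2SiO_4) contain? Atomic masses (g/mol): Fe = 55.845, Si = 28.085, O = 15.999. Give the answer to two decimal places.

13.78 weight percent

Molar mass of Fe_2SiO_4: 2·55.845 + 1·28.085 + 4·15.999 = 203.771 g/mol.
Mass of Si per formula unit: 1 × 28.085 = 28.085 g.
Weight fraction Si = 28.085 / 203.771 = 0.1378.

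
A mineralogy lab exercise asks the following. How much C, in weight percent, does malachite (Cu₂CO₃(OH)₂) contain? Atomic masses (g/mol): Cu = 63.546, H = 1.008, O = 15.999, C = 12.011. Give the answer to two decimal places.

Formula mass = 2·63.546 + 1·12.011 + 5·15.999 + 2·1.008 = 221.114 g/mol, of which 12.011 g is C.
So C makes up 12.011/221.114 = 0.0543 of the mass, i.e. 5.43%.

5.43 weight percent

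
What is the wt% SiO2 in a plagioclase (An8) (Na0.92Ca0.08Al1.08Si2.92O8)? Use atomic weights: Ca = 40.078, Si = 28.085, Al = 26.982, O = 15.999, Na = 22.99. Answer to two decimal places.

M(Na0.92Ca0.08Al1.08Si2.92O8) = 263.498 g/mol; M(SiO2) = 60.083 g/mol.
Moles SiO2 per formula unit = 2.92 Si ÷ 1 = 2.9200.
SiO2 fraction = (2.9200 × 60.083) / 263.498 = 175.442/263.498 = 0.6658.

66.58 wt%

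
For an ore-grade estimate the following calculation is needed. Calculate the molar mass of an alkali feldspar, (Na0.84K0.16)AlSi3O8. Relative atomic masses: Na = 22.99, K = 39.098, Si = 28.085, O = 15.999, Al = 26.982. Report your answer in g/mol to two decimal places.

264.80 g/mol

M = 0.84(22.99) + 0.16(39.098) + 1(26.982) + 3(28.085) + 8(15.999)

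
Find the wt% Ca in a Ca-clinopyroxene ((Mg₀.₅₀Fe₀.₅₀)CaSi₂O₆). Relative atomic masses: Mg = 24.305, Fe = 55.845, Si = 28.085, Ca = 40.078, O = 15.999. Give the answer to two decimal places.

M((Mg₀.₅₀Fe₀.₅₀)CaSi₂O₆) = 232.317 g/mol.
Ca contributes 1 × 40.078 = 40.078 g per mole.
40.078/232.317 = 0.1725 → 17.25%.

17.25 weight percent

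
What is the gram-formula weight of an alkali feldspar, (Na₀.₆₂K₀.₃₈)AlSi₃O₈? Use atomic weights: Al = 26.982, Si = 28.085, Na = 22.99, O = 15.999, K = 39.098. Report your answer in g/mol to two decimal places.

The formula mass is the sum 0.62×22.99 + 0.38×39.098 + 1×26.982 + 3×28.085 + 8×15.999.

268.34 g/mol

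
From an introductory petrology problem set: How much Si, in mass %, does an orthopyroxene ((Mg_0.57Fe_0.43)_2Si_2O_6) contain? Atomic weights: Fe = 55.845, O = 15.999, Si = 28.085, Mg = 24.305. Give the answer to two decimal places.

24.65 mass %

Molar mass of (Mg_0.57Fe_0.43)_2Si_2O_6: 1.14*24.305 + 0.86*55.845 + 2*28.085 + 6*15.999 = 227.898 g/mol.
Mass of Si per formula unit: 2 × 28.085 = 56.170 g.
Weight fraction Si = 56.170 / 227.898 = 0.2465.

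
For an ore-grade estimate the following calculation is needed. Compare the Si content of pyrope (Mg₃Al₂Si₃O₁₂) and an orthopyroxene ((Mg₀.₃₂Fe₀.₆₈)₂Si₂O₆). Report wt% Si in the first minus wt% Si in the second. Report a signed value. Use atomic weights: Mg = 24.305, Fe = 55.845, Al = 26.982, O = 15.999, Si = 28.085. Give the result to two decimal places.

Si in Mg₃Al₂Si₃O₁₂: molar mass 403.122 g/mol; 3×28.085 = 84.255 g → 20.90 wt%.
Si in (Mg₀.₃₂Fe₀.₆₈)₂Si₂O₆: molar mass 243.668 g/mol; 2×28.085 = 56.170 g → 23.05 wt%.
Difference = 20.90 − 23.05 = -2.15 percentage points.

-2.15 percentage points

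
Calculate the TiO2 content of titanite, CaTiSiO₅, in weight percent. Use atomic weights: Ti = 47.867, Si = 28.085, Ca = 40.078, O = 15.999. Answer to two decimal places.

40.74 wt%

Molar mass of CaTiSiO₅ = 1×40.078 + 1×47.867 + 1×28.085 + 5×15.999 = 196.025 g/mol.
Each formula unit contains 1 Ti, equivalent to 1/1 = 1.0000 mol TiO2.
M(TiO2) = 1×47.867 + 2×15.999 = 79.865 g/mol.
Mass of TiO2 per formula unit = 1.0000 × 79.865 = 79.865 g.
TiO2 wt% = 79.865 / 196.025 × 100 = 40.74%.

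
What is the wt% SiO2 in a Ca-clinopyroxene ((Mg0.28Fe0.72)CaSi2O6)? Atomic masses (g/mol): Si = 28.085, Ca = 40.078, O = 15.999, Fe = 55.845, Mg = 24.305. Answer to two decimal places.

50.22 wt%

Molar mass of (Mg0.28Fe0.72)CaSi2O6 = 0.28·24.305 + 0.72·55.845 + 1·40.078 + 2·28.085 + 6·15.999 = 239.256 g/mol.
Each formula unit contains 2 Si, equivalent to 2/1 = 2.0000 mol SiO2.
M(SiO2) = 1×28.085 + 2×15.999 = 60.083 g/mol.
Mass of SiO2 per formula unit = 2.0000 × 60.083 = 120.166 g.
SiO2 wt% = 120.166 / 239.256 × 100 = 50.22%.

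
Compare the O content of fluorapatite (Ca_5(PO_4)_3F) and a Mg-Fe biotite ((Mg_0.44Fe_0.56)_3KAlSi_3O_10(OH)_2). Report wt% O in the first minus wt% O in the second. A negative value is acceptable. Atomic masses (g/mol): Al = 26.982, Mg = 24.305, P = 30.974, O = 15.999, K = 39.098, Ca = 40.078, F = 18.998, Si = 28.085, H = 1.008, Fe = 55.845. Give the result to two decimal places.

First mineral: 191.988 g O in 504.298 g formula = 38.07 wt% O.
Second mineral: 191.988 g O in 470.241 g formula = 40.83 wt% O.
38.07% − 40.83% gives a difference of -2.76 percentage points.

-2.76 percentage points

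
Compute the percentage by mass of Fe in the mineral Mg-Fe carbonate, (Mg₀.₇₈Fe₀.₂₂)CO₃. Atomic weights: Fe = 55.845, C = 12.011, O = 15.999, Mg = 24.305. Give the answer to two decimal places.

Molar mass of (Mg₀.₇₈Fe₀.₂₂)CO₃: 0.78×24.305 + 0.22×55.845 + 1×12.011 + 3×15.999 = 91.252 g/mol.
Mass of Fe per formula unit: 0.22 × 55.845 = 12.286 g.
Weight fraction Fe = 12.286 / 91.252 = 0.1346.

13.46 mass %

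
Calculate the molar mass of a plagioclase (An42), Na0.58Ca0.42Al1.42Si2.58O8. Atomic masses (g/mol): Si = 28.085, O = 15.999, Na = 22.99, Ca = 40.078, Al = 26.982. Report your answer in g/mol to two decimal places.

268.93 g/mol

Na: 0.58 × 22.99 = 13.3342
Ca: 0.42 × 40.078 = 16.8328
Al: 1.42 × 26.982 = 38.3144
Si: 2.58 × 28.085 = 72.4593
O: 8 × 15.999 = 127.9920
Summing the contributions gives the formula mass.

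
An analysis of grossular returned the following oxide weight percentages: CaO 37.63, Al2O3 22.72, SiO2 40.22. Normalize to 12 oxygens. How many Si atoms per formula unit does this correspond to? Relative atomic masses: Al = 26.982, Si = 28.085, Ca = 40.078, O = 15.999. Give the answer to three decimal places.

CaO (M=56.077): mol = 0.67104; Ca = 0.67104, O = 0.67104.
Al2O3 (M=101.961): mol = 0.22283; Al = 0.44566, O = 0.66849.
SiO2 (M=60.083): mol = 0.66941; Si = 0.66941, O = 1.33882.
ΣO = 2.67835; factor = 12/ΣO = 4.48037.
Si apfu = 0.66941 × 4.48037 = 2.999.

2.999 Si apfu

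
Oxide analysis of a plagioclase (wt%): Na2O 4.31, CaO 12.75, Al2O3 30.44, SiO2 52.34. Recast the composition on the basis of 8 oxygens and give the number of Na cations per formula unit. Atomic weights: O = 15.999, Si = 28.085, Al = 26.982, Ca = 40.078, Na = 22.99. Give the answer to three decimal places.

0.379 Na apfu

Na2O: 4.31/61.979 = 0.06954 mol → 0.13908 mol Na, 0.06954 mol O.
CaO: 12.75/56.077 = 0.22737 mol → 0.22737 mol Ca, 0.22737 mol O.
Al2O3: 30.44/101.961 = 0.29855 mol → 0.59710 mol Al, 0.89565 mol O.
SiO2: 52.34/60.083 = 0.87113 mol → 0.87113 mol Si, 1.74226 mol O.
Total oxygen = 2.93482 mol. Normalization factor = 8/2.93482 = 2.72589.
Na per 8 O = 0.13908 × 2.72589 = 0.379.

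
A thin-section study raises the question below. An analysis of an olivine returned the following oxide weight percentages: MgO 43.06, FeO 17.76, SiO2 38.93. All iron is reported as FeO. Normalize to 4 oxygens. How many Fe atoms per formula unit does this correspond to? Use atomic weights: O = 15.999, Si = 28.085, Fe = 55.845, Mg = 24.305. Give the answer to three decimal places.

0.379 Fe apfu

43.06 wt% MgO ÷ 40.304 g/mol = 1.06838 mol, giving 1.06838 Mg and 1.06838 O.
17.76 wt% FeO ÷ 71.844 g/mol = 0.24720 mol, giving 0.24720 Fe and 0.24720 O.
38.93 wt% SiO2 ÷ 60.083 g/mol = 0.64794 mol, giving 0.64794 Si and 1.29588 O.
Oxygen sums to 2.61146; scaling by 4/2.61146 = 1.53171 puts the formula on 4 O.
Fe: 0.24720 × 1.53171 = 0.379 atoms per formula unit.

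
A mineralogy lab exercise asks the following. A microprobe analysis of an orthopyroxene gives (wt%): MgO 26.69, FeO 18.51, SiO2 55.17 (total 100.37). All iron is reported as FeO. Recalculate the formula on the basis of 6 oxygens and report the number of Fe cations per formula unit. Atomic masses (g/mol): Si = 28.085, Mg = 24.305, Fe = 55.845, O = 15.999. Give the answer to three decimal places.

MgO (M=40.304): mol = 0.66222; Mg = 0.66222, O = 0.66222.
FeO (M=71.844): mol = 0.25764; Fe = 0.25764, O = 0.25764.
SiO2 (M=60.083): mol = 0.91823; Si = 0.91823, O = 1.83646.
ΣO = 2.75632; factor = 6/ΣO = 2.17682.
Fe apfu = 0.25764 × 2.17682 = 0.561.

0.561 Fe apfu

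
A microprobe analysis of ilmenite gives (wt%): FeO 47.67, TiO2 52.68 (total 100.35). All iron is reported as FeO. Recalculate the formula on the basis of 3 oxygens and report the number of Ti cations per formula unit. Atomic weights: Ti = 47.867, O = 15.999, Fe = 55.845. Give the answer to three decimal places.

0.998 Ti apfu

47.67 wt% FeO ÷ 71.844 g/mol = 0.66352 mol, giving 0.66352 Fe and 0.66352 O.
52.68 wt% TiO2 ÷ 79.865 g/mol = 0.65961 mol, giving 0.65961 Ti and 1.31922 O.
Oxygen sums to 1.98274; scaling by 3/1.98274 = 1.51306 puts the formula on 3 O.
Ti: 0.65961 × 1.51306 = 0.998 atoms per formula unit.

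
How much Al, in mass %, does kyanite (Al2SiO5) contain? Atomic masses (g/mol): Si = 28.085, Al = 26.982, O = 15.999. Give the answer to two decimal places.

Molar mass of Al2SiO5: 2·26.982 + 1·28.085 + 5·15.999 = 162.044 g/mol.
Mass of Al per formula unit: 2 × 26.982 = 53.964 g.
Weight fraction Al = 53.964 / 162.044 = 0.3330.

33.30 mass %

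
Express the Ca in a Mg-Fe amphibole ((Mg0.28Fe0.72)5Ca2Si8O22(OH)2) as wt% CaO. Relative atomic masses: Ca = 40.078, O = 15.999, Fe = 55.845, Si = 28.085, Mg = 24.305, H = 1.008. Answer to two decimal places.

12.11 wt%

M((Mg0.28Fe0.72)5Ca2Si8O22(OH)2) = 925.897 g/mol; M(CaO) = 56.077 g/mol.
Moles CaO per formula unit = 2 Ca ÷ 1 = 2.0000.
CaO fraction = (2.0000 × 56.077) / 925.897 = 112.154/925.897 = 0.1211.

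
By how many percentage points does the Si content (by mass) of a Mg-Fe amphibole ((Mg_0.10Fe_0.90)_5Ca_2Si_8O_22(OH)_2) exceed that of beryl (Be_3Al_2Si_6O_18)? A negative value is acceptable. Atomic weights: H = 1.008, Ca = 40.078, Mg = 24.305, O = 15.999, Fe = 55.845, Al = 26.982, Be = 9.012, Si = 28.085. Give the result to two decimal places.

-7.81 percentage points

M((Mg_0.10Fe_0.90)_5Ca_2Si_8O_22(OH)_2) = 954.283 g/mol, so wt% Si = 224.680/954.283 × 100 = 23.54%.
M(Be_3Al_2Si_6O_18) = 537.492 g/mol, so wt% Si = 168.510/537.492 × 100 = 31.35%.
23.54 − 31.35 = -7.81 pp.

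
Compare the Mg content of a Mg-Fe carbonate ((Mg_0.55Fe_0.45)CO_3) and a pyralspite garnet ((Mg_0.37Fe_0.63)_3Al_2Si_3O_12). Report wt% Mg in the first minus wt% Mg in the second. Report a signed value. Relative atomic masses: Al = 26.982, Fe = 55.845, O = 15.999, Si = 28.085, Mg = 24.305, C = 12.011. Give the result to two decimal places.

M((Mg_0.55Fe_0.45)CO_3) = 98.506 g/mol, so wt% Mg = 13.368/98.506 × 100 = 13.57%.
M((Mg_0.37Fe_0.63)_3Al_2Si_3O_12) = 462.733 g/mol, so wt% Mg = 26.979/462.733 × 100 = 5.83%.
13.57 − 5.83 = 7.74 pp.

7.74 percentage points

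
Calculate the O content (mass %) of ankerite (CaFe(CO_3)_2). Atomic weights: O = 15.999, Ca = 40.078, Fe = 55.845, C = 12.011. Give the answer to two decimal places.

44.45 mass %

Formula mass = 1*40.078 + 1*55.845 + 2*12.011 + 6*15.999 = 215.939 g/mol, of which 95.994 g is O.
So O makes up 95.994/215.939 = 0.4445 of the mass, i.e. 44.45%.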